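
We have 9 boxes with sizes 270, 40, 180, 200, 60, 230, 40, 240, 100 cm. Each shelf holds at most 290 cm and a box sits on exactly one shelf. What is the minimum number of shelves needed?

5

Total = 270 + 240 + 230 + 200 + 180 + 100 + 60 + 40 + 40 = 1360 cm.
Lower bound: ⌈1360/290⌉ = 5 shelves.
A packing using 5 shelves:
  shelf 1: 270 = 270
  shelf 2: 240 + 40 = 280
  shelf 3: 230 + 60 = 290
  shelf 4: 200 + 40 = 240
  shelf 5: 180 + 100 = 280
This matches the lower bound, so 5 is optimal.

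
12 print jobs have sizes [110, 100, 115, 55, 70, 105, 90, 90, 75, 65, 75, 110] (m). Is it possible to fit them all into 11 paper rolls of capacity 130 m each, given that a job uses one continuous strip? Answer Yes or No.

Yes

A valid assignment using 11 paper rolls:
  roll 1: 115 = 115
  roll 2: 110 = 110
  roll 3: 110 = 110
  roll 4: 105 = 105
  roll 5: 100 = 100
  roll 6: 90 = 90
  roll 7: 90 = 90
  roll 8: 75 + 55 = 130
  roll 9: 75 = 75
  roll 10: 70 = 70
  roll 11: 65 = 65
Every load is within 130 m, so 11 paper rolls suffice.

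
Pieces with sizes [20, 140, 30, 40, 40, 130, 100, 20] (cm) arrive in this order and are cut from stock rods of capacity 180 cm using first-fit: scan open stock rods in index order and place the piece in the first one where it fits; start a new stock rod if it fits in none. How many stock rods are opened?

  20 → stock rod 1 (new)  [load 20/180]
  140 → stock rod 1  [load 160/180]
  30 → stock rod 2 (new)  [load 30/180]
  40 → stock rod 2  [load 70/180]
  40 → stock rod 2  [load 110/180]
  130 → stock rod 3 (new)  [load 130/180]
  100 → stock rod 4 (new)  [load 100/180]
  20 → stock rod 1  [load 180/180]
4 stock rods opened.

4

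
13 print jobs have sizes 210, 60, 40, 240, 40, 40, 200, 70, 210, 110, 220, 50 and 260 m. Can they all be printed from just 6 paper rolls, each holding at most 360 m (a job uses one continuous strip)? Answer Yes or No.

A valid assignment using 6 paper rolls:
  roll 1: 260 + 70 = 330
  roll 2: 240 + 110 = 350
  roll 3: 220 + 60 + 50 = 330
  roll 4: 210 + 40 + 40 + 40 = 330
  roll 5: 210 = 210
  roll 6: 200 = 200
Every load is within 360 m, so 6 paper rolls suffice.

Yes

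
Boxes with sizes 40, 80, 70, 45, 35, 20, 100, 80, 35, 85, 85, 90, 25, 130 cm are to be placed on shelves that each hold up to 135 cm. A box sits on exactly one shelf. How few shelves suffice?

8

Total = 130 + 100 + 90 + 85 + 85 + 80 + 80 + 70 + 45 + 40 + 35 + 35 + 25 + 20 = 920 cm.
Lower bound: ⌈920/135⌉ = 7 shelves.
Also, 8 boxes each exceed 135/2 cm, and no two of those can share a shelf, so at least 8 shelves are needed.
A packing using 8 shelves:
  shelf 1: 130 = 130
  shelf 2: 100 + 35 = 135
  shelf 3: 90 + 45 = 135
  shelf 4: 85 + 40 = 125
  shelf 5: 85 + 35 = 120
  shelf 6: 80 + 25 + 20 = 125
  shelf 7: 80 = 80
  shelf 8: 70 = 70
This matches the lower bound, so 8 is optimal.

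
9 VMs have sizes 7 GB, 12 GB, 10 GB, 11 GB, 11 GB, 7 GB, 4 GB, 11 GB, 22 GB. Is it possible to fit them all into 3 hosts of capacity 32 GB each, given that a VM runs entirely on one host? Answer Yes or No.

No

Total = 95 GB; ⌈95/32⌉ = 3.
The bound of 3 does not rule out 3, but exhaustive search shows no assignment into 3 hosts of capacity 32 GB exists — the minimum is 4.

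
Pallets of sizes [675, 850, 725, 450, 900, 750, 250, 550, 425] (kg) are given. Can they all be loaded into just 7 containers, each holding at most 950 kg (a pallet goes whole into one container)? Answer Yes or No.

A valid assignment using 7 containers:
  container 1: 900 = 900
  container 2: 850 = 850
  container 3: 750 = 750
  container 4: 725 = 725
  container 5: 675 + 250 = 925
  container 6: 550 = 550
  container 7: 450 + 425 = 875
Every load is within 950 kg, so 7 containers suffice.

Yes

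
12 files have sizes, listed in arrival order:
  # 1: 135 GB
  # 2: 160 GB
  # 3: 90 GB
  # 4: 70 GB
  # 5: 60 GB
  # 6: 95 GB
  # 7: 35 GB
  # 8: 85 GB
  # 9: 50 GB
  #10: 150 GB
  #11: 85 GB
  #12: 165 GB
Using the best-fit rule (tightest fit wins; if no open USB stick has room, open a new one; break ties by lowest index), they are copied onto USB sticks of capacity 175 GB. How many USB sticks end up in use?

8

  135 → USB stick 1 (new)  [load 135/175]
  160 → USB stick 2 (new)  [load 160/175]
  90 → USB stick 3 (new)  [load 90/175]
  70 → USB stick 3  [load 160/175]
  60 → USB stick 4 (new)  [load 60/175]
  95 → USB stick 4  [load 155/175]
  35 → USB stick 1  [load 170/175]
  85 → USB stick 5 (new)  [load 85/175]
  50 → USB stick 5  [load 135/175]
  150 → USB stick 6 (new)  [load 150/175]
  85 → USB stick 7 (new)  [load 85/175]
  165 → USB stick 8 (new)  [load 165/175]
8 USB sticks opened.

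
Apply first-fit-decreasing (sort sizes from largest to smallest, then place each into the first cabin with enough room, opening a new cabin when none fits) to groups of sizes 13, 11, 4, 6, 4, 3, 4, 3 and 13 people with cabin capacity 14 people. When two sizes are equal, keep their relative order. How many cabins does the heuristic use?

5

Sorted descending: 13, 13, 11, 6, 4, 4, 4, 3, 3.
  13 → cabin 1 (new)  [load 13/14]
  13 → cabin 2 (new)  [load 13/14]
  11 → cabin 3 (new)  [load 11/14]
  6 → cabin 4 (new)  [load 6/14]
  4 → cabin 4  [load 10/14]
  4 → cabin 4  [load 14/14]
  4 → cabin 5 (new)  [load 4/14]
  3 → cabin 3  [load 14/14]
  3 → cabin 5  [load 7/14]
5 cabins opened.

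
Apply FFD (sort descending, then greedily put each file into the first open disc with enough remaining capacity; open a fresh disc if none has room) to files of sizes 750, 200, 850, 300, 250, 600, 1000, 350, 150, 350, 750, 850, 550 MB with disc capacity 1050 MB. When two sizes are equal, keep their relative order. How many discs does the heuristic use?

7

Sorted descending: 1000, 850, 850, 750, 750, 600, 550, 350, 350, 300, 250, 200, 150.
  1000 → disc 1 (new)  [load 1000/1050]
  850 → disc 2 (new)  [load 850/1050]
  850 → disc 3 (new)  [load 850/1050]
  750 → disc 4 (new)  [load 750/1050]
  750 → disc 5 (new)  [load 750/1050]
  600 → disc 6 (new)  [load 600/1050]
  550 → disc 7 (new)  [load 550/1050]
  350 → disc 6  [load 950/1050]
  350 → disc 7  [load 900/1050]
  300 → disc 4  [load 1050/1050]
  250 → disc 5  [load 1000/1050]
  200 → disc 2  [load 1050/1050]
  150 → disc 3  [load 1000/1050]
7 discs opened.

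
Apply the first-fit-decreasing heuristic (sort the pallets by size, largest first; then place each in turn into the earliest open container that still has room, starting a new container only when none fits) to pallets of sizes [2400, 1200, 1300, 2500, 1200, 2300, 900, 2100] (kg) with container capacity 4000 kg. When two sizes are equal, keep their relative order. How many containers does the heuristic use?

Sorted descending: 2500, 2400, 2300, 2100, 1300, 1200, 1200, 900.
  2500 → container 1 (new)  [load 2500/4000]
  2400 → container 2 (new)  [load 2400/4000]
  2300 → container 3 (new)  [load 2300/4000]
  2100 → container 4 (new)  [load 2100/4000]
  1300 → container 1  [load 3800/4000]
  1200 → container 2  [load 3600/4000]
  1200 → container 3  [load 3500/4000]
  900 → container 4  [load 3000/4000]
4 containers opened.

4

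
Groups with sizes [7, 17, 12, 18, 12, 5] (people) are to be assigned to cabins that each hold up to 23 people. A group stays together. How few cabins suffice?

Total = 18 + 17 + 12 + 12 + 7 + 5 = 71 people.
Lower bound: ⌈71/23⌉ = 4 cabins.
A packing using 4 cabins:
  cabin 1: 18 + 5 = 23
  cabin 2: 17 = 17
  cabin 3: 12 + 7 = 19
  cabin 4: 12 = 12
This matches the lower bound, so 4 is optimal.

4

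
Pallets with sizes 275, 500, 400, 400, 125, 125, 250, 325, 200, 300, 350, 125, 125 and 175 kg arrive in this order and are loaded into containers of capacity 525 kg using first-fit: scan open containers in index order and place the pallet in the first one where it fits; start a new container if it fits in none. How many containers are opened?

8

  275 → container 1 (new)  [load 275/525]
  500 → container 2 (new)  [load 500/525]
  400 → container 3 (new)  [load 400/525]
  400 → container 4 (new)  [load 400/525]
  125 → container 1  [load 400/525]
  125 → container 1  [load 525/525]
  250 → container 5 (new)  [load 250/525]
  325 → container 6 (new)  [load 325/525]
  200 → container 5  [load 450/525]
  300 → container 7 (new)  [load 300/525]
  350 → container 8 (new)  [load 350/525]
  125 → container 3  [load 525/525]
  125 → container 4  [load 525/525]
  175 → container 6  [load 500/525]
8 containers opened.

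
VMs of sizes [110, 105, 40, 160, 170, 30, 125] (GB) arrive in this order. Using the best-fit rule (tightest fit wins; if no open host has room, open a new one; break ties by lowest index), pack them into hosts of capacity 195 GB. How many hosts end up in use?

  110 → host 1 (new)  [load 110/195]
  105 → host 2 (new)  [load 105/195]
  40 → host 1  [load 150/195]
  160 → host 3 (new)  [load 160/195]
  170 → host 4 (new)  [load 170/195]
  30 → host 3  [load 190/195]
  125 → host 5 (new)  [load 125/195]
5 hosts opened.

5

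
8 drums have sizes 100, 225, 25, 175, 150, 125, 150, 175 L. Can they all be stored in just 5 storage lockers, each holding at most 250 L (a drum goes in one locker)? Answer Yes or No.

No

Total = 1125 L; ⌈1125/250⌉ = 5.
The bound of 5 does not rule out 5, but exhaustive search shows no assignment into 5 storage lockers of capacity 250 L exists — the minimum is 6.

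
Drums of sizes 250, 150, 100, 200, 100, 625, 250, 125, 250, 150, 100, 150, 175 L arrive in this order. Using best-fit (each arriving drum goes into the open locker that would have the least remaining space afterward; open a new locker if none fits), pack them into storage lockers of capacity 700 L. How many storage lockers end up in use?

  250 → locker 1 (new)  [load 250/700]
  150 → locker 1  [load 400/700]
  100 → locker 1  [load 500/700]
  200 → locker 1  [load 700/700]
  100 → locker 2 (new)  [load 100/700]
  625 → locker 3 (new)  [load 625/700]
  250 → locker 2  [load 350/700]
  125 → locker 2  [load 475/700]
  250 → locker 4 (new)  [load 250/700]
  150 → locker 2  [load 625/700]
  100 → locker 4  [load 350/700]
  150 → locker 4  [load 500/700]
  175 → locker 4  [load 675/700]
4 storage lockers opened.

4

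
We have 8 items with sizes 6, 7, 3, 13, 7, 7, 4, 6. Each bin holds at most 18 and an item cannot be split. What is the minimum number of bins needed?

Total = 13 + 7 + 7 + 7 + 6 + 6 + 4 + 3 = 53.
Lower bound: ⌈53/18⌉ = 3 bins.
A packing using 4 bins:
  bin 1: 13 + 4 = 17
  bin 2: 7 + 7 + 3 = 17
  bin 3: 7 + 6 = 13
  bin 4: 6 = 6
No arrangement into 3 bins stays within capacity, so 4 is optimal.

4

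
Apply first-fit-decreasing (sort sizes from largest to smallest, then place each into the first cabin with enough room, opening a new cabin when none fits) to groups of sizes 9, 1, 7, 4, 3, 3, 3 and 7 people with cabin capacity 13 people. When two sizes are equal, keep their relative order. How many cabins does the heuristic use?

Sorted descending: 9, 7, 7, 4, 3, 3, 3, 1.
  9 → cabin 1 (new)  [load 9/13]
  7 → cabin 2 (new)  [load 7/13]
  7 → cabin 3 (new)  [load 7/13]
  4 → cabin 1  [load 13/13]
  3 → cabin 2  [load 10/13]
  3 → cabin 2  [load 13/13]
  3 → cabin 3  [load 10/13]
  1 → cabin 3  [load 11/13]
3 cabins opened.

3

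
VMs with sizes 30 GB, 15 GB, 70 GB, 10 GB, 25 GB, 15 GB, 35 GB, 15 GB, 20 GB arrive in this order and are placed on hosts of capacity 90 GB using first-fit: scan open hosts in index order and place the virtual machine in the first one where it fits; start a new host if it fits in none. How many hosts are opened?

  30 → host 1 (new)  [load 30/90]
  15 → host 1  [load 45/90]
  70 → host 2 (new)  [load 70/90]
  10 → host 1  [load 55/90]
  25 → host 1  [load 80/90]
  15 → host 2  [load 85/90]
  35 → host 3 (new)  [load 35/90]
  15 → host 3  [load 50/90]
  20 → host 3  [load 70/90]
3 hosts opened.

3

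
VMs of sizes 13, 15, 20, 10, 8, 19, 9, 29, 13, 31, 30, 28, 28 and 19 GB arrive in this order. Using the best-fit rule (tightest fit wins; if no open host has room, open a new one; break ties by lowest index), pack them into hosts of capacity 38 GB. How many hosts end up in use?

9

  13 → host 1 (new)  [load 13/38]
  15 → host 1  [load 28/38]
  20 → host 2 (new)  [load 20/38]
  10 → host 1  [load 38/38]
  8 → host 2  [load 28/38]
  19 → host 3 (new)  [load 19/38]
  9 → host 2  [load 37/38]
  29 → host 4 (new)  [load 29/38]
  13 → host 3  [load 32/38]
  31 → host 5 (new)  [load 31/38]
  30 → host 6 (new)  [load 30/38]
  28 → host 7 (new)  [load 28/38]
  28 → host 8 (new)  [load 28/38]
  19 → host 9 (new)  [load 19/38]
9 hosts opened.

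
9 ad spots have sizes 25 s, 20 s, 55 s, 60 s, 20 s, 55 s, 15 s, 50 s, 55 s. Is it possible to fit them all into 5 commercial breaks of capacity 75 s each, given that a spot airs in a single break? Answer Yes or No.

A valid assignment using 5 commercial breaks:
  break 1: 60 + 15 = 75
  break 2: 55 + 20 = 75
  break 3: 55 + 20 = 75
  break 4: 55 = 55
  break 5: 50 + 25 = 75
Every load is within 75 s, so 5 commercial breaks suffice.

Yes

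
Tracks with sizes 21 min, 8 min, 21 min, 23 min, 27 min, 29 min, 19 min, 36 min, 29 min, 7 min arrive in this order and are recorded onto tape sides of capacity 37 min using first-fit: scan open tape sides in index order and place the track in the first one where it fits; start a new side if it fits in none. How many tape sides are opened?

8

  21 → side 1 (new)  [load 21/37]
  8 → side 1  [load 29/37]
  21 → side 2 (new)  [load 21/37]
  23 → side 3 (new)  [load 23/37]
  27 → side 4 (new)  [load 27/37]
  29 → side 5 (new)  [load 29/37]
  19 → side 6 (new)  [load 19/37]
  36 → side 7 (new)  [load 36/37]
  29 → side 8 (new)  [load 29/37]
  7 → side 1  [load 36/37]
8 tape sides opened.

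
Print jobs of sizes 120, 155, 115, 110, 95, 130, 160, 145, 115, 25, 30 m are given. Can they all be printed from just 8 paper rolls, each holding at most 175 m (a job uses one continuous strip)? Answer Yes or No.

Total = 1200 m; ⌈1200/175⌉ = 7.
9 print jobs each exceed half the capacity and cannot share a roll, forcing at least 9 paper rolls.
At least 9 paper rolls are required, but only 8 are allowed.

No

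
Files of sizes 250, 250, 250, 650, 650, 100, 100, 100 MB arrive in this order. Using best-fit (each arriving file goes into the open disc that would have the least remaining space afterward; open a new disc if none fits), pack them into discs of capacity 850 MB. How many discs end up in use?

  250 → disc 1 (new)  [load 250/850]
  250 → disc 1  [load 500/850]
  250 → disc 1  [load 750/850]
  650 → disc 2 (new)  [load 650/850]
  650 → disc 3 (new)  [load 650/850]
  100 → disc 1  [load 850/850]
  100 → disc 2  [load 750/850]
  100 → disc 2  [load 850/850]
3 discs opened.

3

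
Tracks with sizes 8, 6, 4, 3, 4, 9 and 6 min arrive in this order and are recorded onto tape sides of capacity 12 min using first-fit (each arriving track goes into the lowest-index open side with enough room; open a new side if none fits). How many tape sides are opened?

4

  8 → side 1 (new)  [load 8/12]
  6 → side 2 (new)  [load 6/12]
  4 → side 1  [load 12/12]
  3 → side 2  [load 9/12]
  4 → side 3 (new)  [load 4/12]
  9 → side 4 (new)  [load 9/12]
  6 → side 3  [load 10/12]
4 tape sides opened.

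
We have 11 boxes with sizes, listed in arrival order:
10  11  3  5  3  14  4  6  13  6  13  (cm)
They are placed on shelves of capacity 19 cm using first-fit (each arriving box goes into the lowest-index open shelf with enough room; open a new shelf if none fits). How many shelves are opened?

  10 → shelf 1 (new)  [load 10/19]
  11 → shelf 2 (new)  [load 11/19]
  3 → shelf 1  [load 13/19]
  5 → shelf 1  [load 18/19]
  3 → shelf 2  [load 14/19]
  14 → shelf 3 (new)  [load 14/19]
  4 → shelf 2  [load 18/19]
  6 → shelf 4 (new)  [load 6/19]
  13 → shelf 4  [load 19/19]
  6 → shelf 5 (new)  [load 6/19]
  13 → shelf 5  [load 19/19]
5 shelves opened.

5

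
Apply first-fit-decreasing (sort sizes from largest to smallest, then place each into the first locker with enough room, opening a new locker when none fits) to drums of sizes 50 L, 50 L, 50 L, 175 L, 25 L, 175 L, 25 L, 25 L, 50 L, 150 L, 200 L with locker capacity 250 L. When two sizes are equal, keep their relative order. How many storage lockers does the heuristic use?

4

Sorted descending: 200, 175, 175, 150, 50, 50, 50, 50, 25, 25, 25.
  200 → locker 1 (new)  [load 200/250]
  175 → locker 2 (new)  [load 175/250]
  175 → locker 3 (new)  [load 175/250]
  150 → locker 4 (new)  [load 150/250]
  50 → locker 1  [load 250/250]
  50 → locker 2  [load 225/250]
  50 → locker 3  [load 225/250]
  50 → locker 4  [load 200/250]
  25 → locker 2  [load 250/250]
  25 → locker 3  [load 250/250]
  25 → locker 4  [load 225/250]
4 storage lockers opened.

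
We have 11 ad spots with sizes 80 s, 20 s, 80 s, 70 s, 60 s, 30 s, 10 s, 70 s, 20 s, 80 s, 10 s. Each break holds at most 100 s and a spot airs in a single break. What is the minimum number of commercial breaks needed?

6

Total = 80 + 80 + 80 + 70 + 70 + 60 + 30 + 20 + 20 + 10 + 10 = 530 s.
Lower bound: ⌈530/100⌉ = 6 commercial breaks.
A packing using 6 commercial breaks:
  break 1: 80 + 20 = 100
  break 2: 80 + 20 = 100
  break 3: 80 + 10 + 10 = 100
  break 4: 70 + 30 = 100
  break 5: 70 = 70
  break 6: 60 = 60
This matches the lower bound, so 6 is optimal.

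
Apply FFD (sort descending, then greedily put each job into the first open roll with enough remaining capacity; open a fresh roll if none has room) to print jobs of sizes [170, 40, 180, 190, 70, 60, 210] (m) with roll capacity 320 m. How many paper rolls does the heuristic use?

4

Sorted descending: 210, 190, 180, 170, 70, 60, 40.
  210 → roll 1 (new)  [load 210/320]
  190 → roll 2 (new)  [load 190/320]
  180 → roll 3 (new)  [load 180/320]
  170 → roll 4 (new)  [load 170/320]
  70 → roll 1  [load 280/320]
  60 → roll 2  [load 250/320]
  40 → roll 1  [load 320/320]
4 paper rolls opened.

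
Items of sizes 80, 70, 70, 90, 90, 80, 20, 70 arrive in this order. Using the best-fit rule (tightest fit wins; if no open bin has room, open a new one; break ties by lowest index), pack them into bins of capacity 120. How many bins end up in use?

7

  80 → bin 1 (new)  [load 80/120]
  70 → bin 2 (new)  [load 70/120]
  70 → bin 3 (new)  [load 70/120]
  90 → bin 4 (new)  [load 90/120]
  90 → bin 5 (new)  [load 90/120]
  80 → bin 6 (new)  [load 80/120]
  20 → bin 4  [load 110/120]
  70 → bin 7 (new)  [load 70/120]
7 bins opened.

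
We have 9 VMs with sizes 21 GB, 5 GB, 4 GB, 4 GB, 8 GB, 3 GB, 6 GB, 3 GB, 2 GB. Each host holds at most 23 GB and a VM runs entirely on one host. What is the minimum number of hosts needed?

3

Total = 21 + 8 + 6 + 5 + 4 + 4 + 3 + 3 + 2 = 56 GB.
Lower bound: ⌈56/23⌉ = 3 hosts.
A packing using 3 hosts:
  host 1: 21 + 2 = 23
  host 2: 8 + 6 + 5 + 4 = 23
  host 3: 4 + 3 + 3 = 10
This matches the lower bound, so 3 is optimal.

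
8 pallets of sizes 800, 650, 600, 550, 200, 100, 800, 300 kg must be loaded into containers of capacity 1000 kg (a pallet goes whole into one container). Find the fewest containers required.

5

Total = 800 + 800 + 650 + 600 + 550 + 300 + 200 + 100 = 4000 kg.
Lower bound: ⌈4000/1000⌉ = 4 containers.
Also, 5 pallets each exceed 500 kg, and no two of those can share a container, so at least 5 containers are needed.
A packing using 5 containers:
  container 1: 800 + 200 = 1000
  container 2: 800 + 100 = 900
  container 3: 650 + 300 = 950
  container 4: 600 = 600
  container 5: 550 = 550
This matches the lower bound, so 5 is optimal.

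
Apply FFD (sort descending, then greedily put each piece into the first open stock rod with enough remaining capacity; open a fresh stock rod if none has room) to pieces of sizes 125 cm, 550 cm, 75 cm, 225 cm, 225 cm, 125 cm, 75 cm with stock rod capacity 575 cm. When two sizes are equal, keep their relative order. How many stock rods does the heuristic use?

Sorted descending: 550, 225, 225, 125, 125, 75, 75.
  550 → stock rod 1 (new)  [load 550/575]
  225 → stock rod 2 (new)  [load 225/575]
  225 → stock rod 2  [load 450/575]
  125 → stock rod 2  [load 575/575]
  125 → stock rod 3 (new)  [load 125/575]
  75 → stock rod 3  [load 200/575]
  75 → stock rod 3  [load 275/575]
3 stock rods opened.

3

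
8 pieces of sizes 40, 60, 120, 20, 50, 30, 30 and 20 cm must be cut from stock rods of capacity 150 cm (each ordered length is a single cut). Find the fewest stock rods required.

Total = 120 + 60 + 50 + 40 + 30 + 30 + 20 + 20 = 370 cm.
Lower bound: ⌈370/150⌉ = 3 stock rods.
A packing using 3 stock rods:
  stock rod 1: 120 + 30 = 150
  stock rod 2: 60 + 50 + 40 = 150
  stock rod 3: 30 + 20 + 20 = 70
This matches the lower bound, so 3 is optimal.

3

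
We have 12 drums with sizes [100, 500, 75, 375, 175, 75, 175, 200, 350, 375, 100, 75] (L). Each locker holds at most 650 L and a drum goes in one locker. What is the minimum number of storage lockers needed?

Total = 500 + 375 + 375 + 350 + 200 + 175 + 175 + 100 + 100 + 75 + 75 + 75 = 2575 L.
Lower bound: ⌈2575/650⌉ = 4 storage lockers.
A packing using 4 storage lockers:
  locker 1: 500 + 75 + 75 = 650
  locker 2: 375 + 200 + 75 = 650
  locker 3: 375 + 175 + 100 = 650
  locker 4: 350 + 175 + 100 = 625
This matches the lower bound, so 4 is optimal.

4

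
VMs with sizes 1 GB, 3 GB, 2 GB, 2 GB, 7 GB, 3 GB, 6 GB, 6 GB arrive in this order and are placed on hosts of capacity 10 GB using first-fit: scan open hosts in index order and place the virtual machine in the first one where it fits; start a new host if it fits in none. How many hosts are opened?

  1 → host 1 (new)  [load 1/10]
  3 → host 1  [load 4/10]
  2 → host 1  [load 6/10]
  2 → host 1  [load 8/10]
  7 → host 2 (new)  [load 7/10]
  3 → host 2  [load 10/10]
  6 → host 3 (new)  [load 6/10]
  6 → host 4 (new)  [load 6/10]
4 hosts opened.

4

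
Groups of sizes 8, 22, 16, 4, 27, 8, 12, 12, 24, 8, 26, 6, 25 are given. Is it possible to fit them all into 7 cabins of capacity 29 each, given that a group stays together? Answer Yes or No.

No

Total = 198; ⌈198/29⌉ = 7.
The bound of 7 does not rule out 7, but exhaustive search shows no assignment into 7 cabins of capacity 29 exists — the minimum is 8.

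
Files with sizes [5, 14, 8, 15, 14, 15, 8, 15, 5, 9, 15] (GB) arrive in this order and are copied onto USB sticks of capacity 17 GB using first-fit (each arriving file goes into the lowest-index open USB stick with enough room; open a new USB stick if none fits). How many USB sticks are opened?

9

  5 → USB stick 1 (new)  [load 5/17]
  14 → USB stick 2 (new)  [load 14/17]
  8 → USB stick 1  [load 13/17]
  15 → USB stick 3 (new)  [load 15/17]
  14 → USB stick 4 (new)  [load 14/17]
  15 → USB stick 5 (new)  [load 15/17]
  8 → USB stick 6 (new)  [load 8/17]
  15 → USB stick 7 (new)  [load 15/17]
  5 → USB stick 6  [load 13/17]
  9 → USB stick 8 (new)  [load 9/17]
  15 → USB stick 9 (new)  [load 15/17]
9 USB sticks opened.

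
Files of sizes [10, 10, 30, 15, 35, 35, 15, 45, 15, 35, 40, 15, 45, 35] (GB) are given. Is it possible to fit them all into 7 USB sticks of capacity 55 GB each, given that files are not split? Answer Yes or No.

Total = 380 GB; ⌈380/55⌉ = 7.
8 files each exceed half the capacity and cannot share a USB stick, forcing at least 8 USB sticks.
At least 8 USB sticks are required, but only 7 are allowed.

No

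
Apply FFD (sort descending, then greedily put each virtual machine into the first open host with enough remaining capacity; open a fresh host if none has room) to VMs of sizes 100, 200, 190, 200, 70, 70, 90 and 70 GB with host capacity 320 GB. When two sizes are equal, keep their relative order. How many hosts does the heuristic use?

Sorted descending: 200, 200, 190, 100, 90, 70, 70, 70.
  200 → host 1 (new)  [load 200/320]
  200 → host 2 (new)  [load 200/320]
  190 → host 3 (new)  [load 190/320]
  100 → host 1  [load 300/320]
  90 → host 2  [load 290/320]
  70 → host 3  [load 260/320]
  70 → host 4 (new)  [load 70/320]
  70 → host 4  [load 140/320]
4 hosts opened.

4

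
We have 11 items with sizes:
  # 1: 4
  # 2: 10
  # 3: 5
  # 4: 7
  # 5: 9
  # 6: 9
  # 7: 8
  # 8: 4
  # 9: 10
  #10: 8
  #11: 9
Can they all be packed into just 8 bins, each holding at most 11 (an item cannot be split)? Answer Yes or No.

Total = 83; ⌈83/11⌉ = 8.
The bound of 8 does not rule out 8, but exhaustive search shows no assignment into 8 bins of capacity 11 exists — the minimum is 9.

No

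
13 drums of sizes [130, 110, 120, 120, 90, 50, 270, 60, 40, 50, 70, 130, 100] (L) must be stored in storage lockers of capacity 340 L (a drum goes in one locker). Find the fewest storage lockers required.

4

Total = 270 + 130 + 130 + 120 + 120 + 110 + 100 + 90 + 70 + 60 + 50 + 50 + 40 = 1340 L.
Lower bound: ⌈1340/340⌉ = 4 storage lockers.
A packing using 4 storage lockers:
  locker 1: 270 + 70 = 340
  locker 2: 130 + 130 + 60 = 320
  locker 3: 120 + 120 + 100 = 340
  locker 4: 110 + 90 + 50 + 50 + 40 = 340
This matches the lower bound, so 4 is optimal.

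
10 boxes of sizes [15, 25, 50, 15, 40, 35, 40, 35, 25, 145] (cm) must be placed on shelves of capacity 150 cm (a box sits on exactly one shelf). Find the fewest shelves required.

Total = 145 + 50 + 40 + 40 + 35 + 35 + 25 + 25 + 15 + 15 = 425 cm.
Lower bound: ⌈425/150⌉ = 3 shelves.
A packing using 3 shelves:
  shelf 1: 145 = 145
  shelf 2: 50 + 40 + 40 + 15 = 145
  shelf 3: 35 + 35 + 25 + 25 + 15 = 135
This matches the lower bound, so 3 is optimal.

3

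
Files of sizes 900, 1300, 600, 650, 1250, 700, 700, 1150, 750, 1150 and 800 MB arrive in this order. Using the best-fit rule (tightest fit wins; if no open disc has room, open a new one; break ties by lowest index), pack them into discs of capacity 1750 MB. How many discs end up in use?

  900 → disc 1 (new)  [load 900/1750]
  1300 → disc 2 (new)  [load 1300/1750]
  600 → disc 1  [load 1500/1750]
  650 → disc 3 (new)  [load 650/1750]
  1250 → disc 4 (new)  [load 1250/1750]
  700 → disc 3  [load 1350/1750]
  700 → disc 5 (new)  [load 700/1750]
  1150 → disc 6 (new)  [load 1150/1750]
  750 → disc 5  [load 1450/1750]
  1150 → disc 7 (new)  [load 1150/1750]
  800 → disc 8 (new)  [load 800/1750]
8 discs opened.

8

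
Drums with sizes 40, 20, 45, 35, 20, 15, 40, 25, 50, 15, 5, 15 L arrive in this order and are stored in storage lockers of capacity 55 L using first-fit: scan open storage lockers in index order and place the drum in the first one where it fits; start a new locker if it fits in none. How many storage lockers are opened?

7

  40 → locker 1 (new)  [load 40/55]
  20 → locker 2 (new)  [load 20/55]
  45 → locker 3 (new)  [load 45/55]
  35 → locker 2  [load 55/55]
  20 → locker 4 (new)  [load 20/55]
  15 → locker 1  [load 55/55]
  40 → locker 5 (new)  [load 40/55]
  25 → locker 4  [load 45/55]
  50 → locker 6 (new)  [load 50/55]
  15 → locker 5  [load 55/55]
  5 → locker 3  [load 50/55]
  15 → locker 7 (new)  [load 15/55]
7 storage lockers opened.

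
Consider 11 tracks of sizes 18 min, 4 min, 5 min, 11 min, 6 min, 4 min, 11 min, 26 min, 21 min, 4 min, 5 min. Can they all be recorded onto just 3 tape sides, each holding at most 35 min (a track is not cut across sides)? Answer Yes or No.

Total = 115 min; ⌈115/35⌉ = 4.
At least 4 tape sides are required, but only 3 are allowed.

No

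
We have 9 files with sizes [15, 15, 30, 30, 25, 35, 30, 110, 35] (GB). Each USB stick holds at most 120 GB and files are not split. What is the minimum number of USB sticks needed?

Total = 110 + 35 + 35 + 30 + 30 + 30 + 25 + 15 + 15 = 325 GB.
Lower bound: ⌈325/120⌉ = 3 USB sticks.
A packing using 3 USB sticks:
  USB stick 1: 110 = 110
  USB stick 2: 35 + 35 + 30 + 15 = 115
  USB stick 3: 30 + 30 + 25 + 15 = 100
This matches the lower bound, so 3 is optimal.

3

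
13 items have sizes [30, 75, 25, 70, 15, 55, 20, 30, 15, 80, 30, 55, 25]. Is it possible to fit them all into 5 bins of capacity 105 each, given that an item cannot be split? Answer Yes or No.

Total = 525; ⌈525/105⌉ = 5.
The bound of 5 does not rule out 5, but exhaustive search shows no assignment into 5 bins of capacity 105 exists — the minimum is 6.

No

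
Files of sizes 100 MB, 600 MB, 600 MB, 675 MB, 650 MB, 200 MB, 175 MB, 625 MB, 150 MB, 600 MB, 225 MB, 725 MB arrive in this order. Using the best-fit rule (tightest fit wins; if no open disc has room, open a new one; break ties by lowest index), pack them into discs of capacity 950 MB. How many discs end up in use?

  100 → disc 1 (new)  [load 100/950]
  600 → disc 1  [load 700/950]
  600 → disc 2 (new)  [load 600/950]
  675 → disc 3 (new)  [load 675/950]
  650 → disc 4 (new)  [load 650/950]
  200 → disc 1  [load 900/950]
  175 → disc 3  [load 850/950]
  625 → disc 5 (new)  [load 625/950]
  150 → disc 4  [load 800/950]
  600 → disc 6 (new)  [load 600/950]
  225 → disc 5  [load 850/950]
  725 → disc 7 (new)  [load 725/950]
7 discs opened.

7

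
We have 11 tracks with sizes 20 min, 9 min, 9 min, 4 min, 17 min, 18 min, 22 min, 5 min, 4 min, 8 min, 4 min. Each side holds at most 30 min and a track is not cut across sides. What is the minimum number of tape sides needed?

5

Total = 22 + 20 + 18 + 17 + 9 + 9 + 8 + 5 + 4 + 4 + 4 = 120 min.
Lower bound: ⌈120/30⌉ = 4 tape sides.
A packing using 5 tape sides:
  side 1: 22 + 8 = 30
  side 2: 20 + 9 = 29
  side 3: 18 + 9 = 27
  side 4: 17 + 5 + 4 + 4 = 30
  side 5: 4 = 4
No arrangement into 4 tape sides stays within capacity, so 5 is optimal.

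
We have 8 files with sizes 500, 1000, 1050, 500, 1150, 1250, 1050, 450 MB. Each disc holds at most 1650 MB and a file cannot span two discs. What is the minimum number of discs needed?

Total = 1250 + 1150 + 1050 + 1050 + 1000 + 500 + 500 + 450 = 6950 MB.
Lower bound: ⌈6950/1650⌉ = 5 discs.
A packing using 5 discs:
  disc 1: 1250 = 1250
  disc 2: 1150 + 500 = 1650
  disc 3: 1050 + 500 = 1550
  disc 4: 1050 + 450 = 1500
  disc 5: 1000 = 1000
This matches the lower bound, so 5 is optimal.

5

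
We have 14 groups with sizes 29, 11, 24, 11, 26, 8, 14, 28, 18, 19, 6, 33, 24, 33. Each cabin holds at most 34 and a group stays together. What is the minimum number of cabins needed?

Total = 33 + 33 + 29 + 28 + 26 + 24 + 24 + 19 + 18 + 14 + 11 + 11 + 8 + 6 = 284.
Lower bound: ⌈284/34⌉ = 9 cabins.
A packing using 10 cabins:
  cabin 1: 33 = 33
  cabin 2: 33 = 33
  cabin 3: 29 = 29
  cabin 4: 28 + 6 = 34
  cabin 5: 26 + 8 = 34
  cabin 6: 24 = 24
  cabin 7: 24 = 24
  cabin 8: 19 + 14 = 33
  cabin 9: 18 + 11 = 29
  cabin 10: 11 = 11
No arrangement into 9 cabins stays within capacity, so 10 is optimal.

10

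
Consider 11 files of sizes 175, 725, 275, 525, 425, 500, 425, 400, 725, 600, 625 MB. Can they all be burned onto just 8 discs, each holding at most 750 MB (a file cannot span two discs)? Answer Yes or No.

Total = 5400 MB; ⌈5400/750⌉ = 8.
9 files each exceed half the capacity and cannot share a disc, forcing at least 9 discs.
At least 9 discs are required, but only 8 are allowed.

No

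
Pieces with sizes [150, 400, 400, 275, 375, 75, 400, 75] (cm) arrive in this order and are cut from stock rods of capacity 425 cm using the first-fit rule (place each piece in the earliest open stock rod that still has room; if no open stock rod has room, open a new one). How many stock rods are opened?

6

  150 → stock rod 1 (new)  [load 150/425]
  400 → stock rod 2 (new)  [load 400/425]
  400 → stock rod 3 (new)  [load 400/425]
  275 → stock rod 1  [load 425/425]
  375 → stock rod 4 (new)  [load 375/425]
  75 → stock rod 5 (new)  [load 75/425]
  400 → stock rod 6 (new)  [load 400/425]
  75 → stock rod 5  [load 150/425]
6 stock rods opened.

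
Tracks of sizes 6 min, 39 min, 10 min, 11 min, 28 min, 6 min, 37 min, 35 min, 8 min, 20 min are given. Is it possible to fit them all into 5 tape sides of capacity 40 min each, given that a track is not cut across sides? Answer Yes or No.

No

Total = 200 min; ⌈200/40⌉ = 5.
The bound of 5 does not rule out 5, but exhaustive search shows no assignment into 5 tape sides of capacity 40 min exists — the minimum is 6.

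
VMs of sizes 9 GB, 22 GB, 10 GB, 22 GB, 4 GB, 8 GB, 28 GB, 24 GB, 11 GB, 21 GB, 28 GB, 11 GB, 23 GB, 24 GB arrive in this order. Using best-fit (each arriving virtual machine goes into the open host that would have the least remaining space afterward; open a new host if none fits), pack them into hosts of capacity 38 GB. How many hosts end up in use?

  9 → host 1 (new)  [load 9/38]
  22 → host 1  [load 31/38]
  10 → host 2 (new)  [load 10/38]
  22 → host 2  [load 32/38]
  4 → host 2  [load 36/38]
  8 → host 3 (new)  [load 8/38]
  28 → host 3  [load 36/38]
  24 → host 4 (new)  [load 24/38]
  11 → host 4  [load 35/38]
  21 → host 5 (new)  [load 21/38]
  28 → host 6 (new)  [load 28/38]
  11 → host 5  [load 32/38]
  23 → host 7 (new)  [load 23/38]
  24 → host 8 (new)  [load 24/38]
8 hosts opened.

8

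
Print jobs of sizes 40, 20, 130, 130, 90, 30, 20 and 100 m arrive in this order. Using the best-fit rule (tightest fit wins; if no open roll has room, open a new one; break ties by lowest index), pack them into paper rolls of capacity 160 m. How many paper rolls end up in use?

  40 → roll 1 (new)  [load 40/160]
  20 → roll 1  [load 60/160]
  130 → roll 2 (new)  [load 130/160]
  130 → roll 3 (new)  [load 130/160]
  90 → roll 1  [load 150/160]
  30 → roll 2  [load 160/160]
  20 → roll 3  [load 150/160]
  100 → roll 4 (new)  [load 100/160]
4 paper rolls opened.

4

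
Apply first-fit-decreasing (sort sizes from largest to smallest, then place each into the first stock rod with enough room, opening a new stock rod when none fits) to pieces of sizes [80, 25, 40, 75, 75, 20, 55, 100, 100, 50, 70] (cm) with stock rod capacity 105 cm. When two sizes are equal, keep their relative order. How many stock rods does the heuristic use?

Sorted descending: 100, 100, 80, 75, 75, 70, 55, 50, 40, 25, 20.
  100 → stock rod 1 (new)  [load 100/105]
  100 → stock rod 2 (new)  [load 100/105]
  80 → stock rod 3 (new)  [load 80/105]
  75 → stock rod 4 (new)  [load 75/105]
  75 → stock rod 5 (new)  [load 75/105]
  70 → stock rod 6 (new)  [load 70/105]
  55 → stock rod 7 (new)  [load 55/105]
  50 → stock rod 7  [load 105/105]
  40 → stock rod 8 (new)  [load 40/105]
  25 → stock rod 3  [load 105/105]
  20 → stock rod 4  [load 95/105]
8 stock rods opened.

8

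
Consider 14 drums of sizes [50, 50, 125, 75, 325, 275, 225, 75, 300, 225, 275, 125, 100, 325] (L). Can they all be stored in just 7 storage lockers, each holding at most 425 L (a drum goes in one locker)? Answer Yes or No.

A valid assignment using 7 storage lockers:
  locker 1: 325 + 100 = 425
  locker 2: 325 + 75 = 400
  locker 3: 300 + 125 = 425
  locker 4: 275 + 125 = 400
  locker 5: 275 + 75 + 50 = 400
  locker 6: 225 + 50 = 275
  locker 7: 225 = 225
Every load is within 425 L, so 7 storage lockers suffice.

Yes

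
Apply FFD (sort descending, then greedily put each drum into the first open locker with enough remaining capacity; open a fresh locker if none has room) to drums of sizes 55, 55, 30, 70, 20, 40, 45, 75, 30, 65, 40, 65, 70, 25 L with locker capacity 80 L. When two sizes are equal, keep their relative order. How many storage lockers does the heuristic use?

Sorted descending: 75, 70, 70, 65, 65, 55, 55, 45, 40, 40, 30, 30, 25, 20.
  75 → locker 1 (new)  [load 75/80]
  70 → locker 2 (new)  [load 70/80]
  70 → locker 3 (new)  [load 70/80]
  65 → locker 4 (new)  [load 65/80]
  65 → locker 5 (new)  [load 65/80]
  55 → locker 6 (new)  [load 55/80]
  55 → locker 7 (new)  [load 55/80]
  45 → locker 8 (new)  [load 45/80]
  40 → locker 9 (new)  [load 40/80]
  40 → locker 9  [load 80/80]
  30 → locker 8  [load 75/80]
  30 → locker 10 (new)  [load 30/80]
  25 → locker 6  [load 80/80]
  20 → locker 7  [load 75/80]
10 storage lockers opened.

10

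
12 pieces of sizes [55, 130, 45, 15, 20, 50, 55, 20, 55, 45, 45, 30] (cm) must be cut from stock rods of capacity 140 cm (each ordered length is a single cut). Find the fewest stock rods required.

Total = 130 + 55 + 55 + 55 + 50 + 45 + 45 + 45 + 30 + 20 + 20 + 15 = 565 cm.
Lower bound: ⌈565/140⌉ = 5 stock rods.
A packing using 5 stock rods:
  stock rod 1: 130 = 130
  stock rod 2: 55 + 55 + 30 = 140
  stock rod 3: 55 + 50 + 20 + 15 = 140
  stock rod 4: 45 + 45 + 45 = 135
  stock rod 5: 20 = 20
This matches the lower bound, so 5 is optimal.

5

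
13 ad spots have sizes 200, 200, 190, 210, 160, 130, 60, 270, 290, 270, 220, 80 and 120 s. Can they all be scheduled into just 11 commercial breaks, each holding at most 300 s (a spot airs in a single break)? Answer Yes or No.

Yes

A valid assignment using 10 commercial breaks:
  break 1: 290 = 290
  break 2: 270 = 270
  break 3: 270 = 270
  break 4: 220 + 80 = 300
  break 5: 210 + 60 = 270
  break 6: 200 = 200
  break 7: 200 = 200
  break 8: 190 = 190
  break 9: 160 + 130 = 290
  break 10: 120 = 120
That uses only 10 ≤ 11, so 11 commercial breaks are enough.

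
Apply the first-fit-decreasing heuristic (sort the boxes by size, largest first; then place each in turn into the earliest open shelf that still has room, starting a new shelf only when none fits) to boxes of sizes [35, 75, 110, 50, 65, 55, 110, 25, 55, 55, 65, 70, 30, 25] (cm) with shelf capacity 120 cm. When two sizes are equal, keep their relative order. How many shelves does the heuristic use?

8

Sorted descending: 110, 110, 75, 70, 65, 65, 55, 55, 55, 50, 35, 30, 25, 25.
  110 → shelf 1 (new)  [load 110/120]
  110 → shelf 2 (new)  [load 110/120]
  75 → shelf 3 (new)  [load 75/120]
  70 → shelf 4 (new)  [load 70/120]
  65 → shelf 5 (new)  [load 65/120]
  65 → shelf 6 (new)  [load 65/120]
  55 → shelf 5  [load 120/120]
  55 → shelf 6  [load 120/120]
  55 → shelf 7 (new)  [load 55/120]
  50 → shelf 4  [load 120/120]
  35 → shelf 3  [load 110/120]
  30 → shelf 7  [load 85/120]
  25 → shelf 7  [load 110/120]
  25 → shelf 8 (new)  [load 25/120]
8 shelves opened.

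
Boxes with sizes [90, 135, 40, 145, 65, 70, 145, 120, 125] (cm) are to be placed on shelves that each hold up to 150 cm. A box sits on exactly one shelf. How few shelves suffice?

7

Total = 145 + 145 + 135 + 125 + 120 + 90 + 70 + 65 + 40 = 935 cm.
Lower bound: ⌈935/150⌉ = 7 shelves.
A packing using 7 shelves:
  shelf 1: 145 = 145
  shelf 2: 145 = 145
  shelf 3: 135 = 135
  shelf 4: 125 = 125
  shelf 5: 120 = 120
  shelf 6: 90 + 40 = 130
  shelf 7: 70 + 65 = 135
This matches the lower bound, so 7 is optimal.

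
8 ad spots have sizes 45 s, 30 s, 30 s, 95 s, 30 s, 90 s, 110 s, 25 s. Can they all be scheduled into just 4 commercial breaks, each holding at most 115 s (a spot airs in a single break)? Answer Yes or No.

Total = 455 s; ⌈455/115⌉ = 4.
The bound of 4 does not rule out 4, but exhaustive search shows no assignment into 4 commercial breaks of capacity 115 s exists — the minimum is 5.

No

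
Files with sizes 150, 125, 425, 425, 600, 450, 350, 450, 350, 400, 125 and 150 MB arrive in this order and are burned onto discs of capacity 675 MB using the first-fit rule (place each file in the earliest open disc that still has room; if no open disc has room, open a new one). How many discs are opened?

8

  150 → disc 1 (new)  [load 150/675]
  125 → disc 1  [load 275/675]
  425 → disc 2 (new)  [load 425/675]
  425 → disc 3 (new)  [load 425/675]
  600 → disc 4 (new)  [load 600/675]
  450 → disc 5 (new)  [load 450/675]
  350 → disc 1  [load 625/675]
  450 → disc 6 (new)  [load 450/675]
  350 → disc 7 (new)  [load 350/675]
  400 → disc 8 (new)  [load 400/675]
  125 → disc 2  [load 550/675]
  150 → disc 3  [load 575/675]
8 discs opened.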